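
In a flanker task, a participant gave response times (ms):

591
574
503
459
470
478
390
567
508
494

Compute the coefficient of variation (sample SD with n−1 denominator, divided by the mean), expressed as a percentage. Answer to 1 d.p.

12.1%

n = 10, Σ = 5034, M = 503.4000
Σ(x−M)² = 33404.400; s = √(33404.400/9) = 60.9229
CV = 60.9229 / 503.4000 = 0.12102 = 12.102%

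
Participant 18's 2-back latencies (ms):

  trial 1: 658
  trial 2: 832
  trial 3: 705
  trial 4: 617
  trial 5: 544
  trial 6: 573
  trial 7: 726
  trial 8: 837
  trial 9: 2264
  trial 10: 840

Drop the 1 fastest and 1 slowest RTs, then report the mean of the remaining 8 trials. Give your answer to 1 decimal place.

Sorted: 544, 573, 617, 658, 705, 726, 832, 837, 840, 2264
Drop lowest 1 (544) and highest 1 (2264)
Remaining (n=8): Σ = 5788, mean = 5788/8 = 723.500

723.5 ms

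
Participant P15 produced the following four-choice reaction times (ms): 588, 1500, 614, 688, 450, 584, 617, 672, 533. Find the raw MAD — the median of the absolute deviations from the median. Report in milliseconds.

58 ms

Sorted: 450, 533, 584, 588, 614, 617, 672, 688, 1500 → median = 614
|x − 614|: 26, 886, 0, 74, 164, 30, 3, 58, 81
Sorted deviations: 0, 3, 26, 30, 58, 74, 81, 164, 886 → MAD = 58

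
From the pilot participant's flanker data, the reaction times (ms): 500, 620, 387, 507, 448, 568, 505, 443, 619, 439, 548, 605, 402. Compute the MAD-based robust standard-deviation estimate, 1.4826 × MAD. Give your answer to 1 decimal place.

93.4 ms

Sorted: 387, 402, 439, 443, 448, 500, 505, 507, 548, 568, 605, 619, 620 → median = 505
|x − 505| sorted: 0, 2, 5, 43, 57, 62, 63, 66, 100, 103, 114, 115, 118 → MAD = 63
Robust SD ≈ 1.4826 × 63 = 93.404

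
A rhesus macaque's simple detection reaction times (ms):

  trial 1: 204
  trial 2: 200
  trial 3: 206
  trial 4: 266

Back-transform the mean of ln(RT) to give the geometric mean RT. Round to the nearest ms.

217 ms

ln(RT): 5.3181, 5.2983, 5.3279, 5.5835
Mean ln(RT) = 21.5278/4 = 5.38195
Geometric mean = exp(5.38195) = 217.45 ms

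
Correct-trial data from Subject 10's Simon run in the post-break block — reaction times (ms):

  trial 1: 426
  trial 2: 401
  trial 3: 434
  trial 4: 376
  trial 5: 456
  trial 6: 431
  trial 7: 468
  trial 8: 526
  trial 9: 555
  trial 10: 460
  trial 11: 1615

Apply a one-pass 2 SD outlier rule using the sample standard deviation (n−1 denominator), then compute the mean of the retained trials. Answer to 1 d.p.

453.3 ms

n = 11, ΣRT = 6148, M = 558.909
Σ(x−M)² = 1253082.91; s = √(1253082.91/10) = 353.989
Cutoffs: 558.909 ± 2·353.989 → [-149.1, 1266.9]
Outside: 1615 → excluded.
Retained (n=10): Σ = 4533, mean = 4533/10 = 453.300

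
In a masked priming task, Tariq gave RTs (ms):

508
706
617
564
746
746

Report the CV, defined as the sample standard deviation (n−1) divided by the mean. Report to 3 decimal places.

n = 6, Σ = 3887, M = 647.8333
Σ(x−M)² = 50188.833; s = √(50188.833/5) = 100.1887
CV = 100.1887 / 647.8333 = 0.15465

0.155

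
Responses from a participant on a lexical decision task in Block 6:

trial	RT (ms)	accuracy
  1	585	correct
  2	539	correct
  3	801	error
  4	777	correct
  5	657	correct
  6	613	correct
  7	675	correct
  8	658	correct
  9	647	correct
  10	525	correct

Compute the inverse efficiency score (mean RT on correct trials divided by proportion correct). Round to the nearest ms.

Correct trials (n=9): 585, 539, 777, 657, 613, 675, 658, 647, 525
Mean correct RT = 5676/9 = 630.6667 ms
Proportion correct = 9/10
IES = 630.6667 / (9/10) = 700.741 ms

701 ms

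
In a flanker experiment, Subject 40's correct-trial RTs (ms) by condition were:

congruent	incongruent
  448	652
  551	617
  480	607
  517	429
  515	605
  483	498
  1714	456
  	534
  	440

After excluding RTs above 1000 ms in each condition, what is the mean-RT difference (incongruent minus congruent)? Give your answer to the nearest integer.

congruent: exclude 1714
M(congruent) = 2994/6 = 499.000
M(incongruent) = 4838/9 = 537.556
Difference = 537.556 − 499.000 = 38.556 ms

39 ms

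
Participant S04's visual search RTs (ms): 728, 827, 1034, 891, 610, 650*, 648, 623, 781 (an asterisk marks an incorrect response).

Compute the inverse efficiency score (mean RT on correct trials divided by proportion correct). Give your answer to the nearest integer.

Correct trials (n=8): 728, 827, 1034, 891, 610, 648, 623, 781
Mean correct RT = 6142/8 = 767.7500 ms
Proportion correct = 8/9
IES = 767.7500 / (8/9) = 863.719 ms

864 ms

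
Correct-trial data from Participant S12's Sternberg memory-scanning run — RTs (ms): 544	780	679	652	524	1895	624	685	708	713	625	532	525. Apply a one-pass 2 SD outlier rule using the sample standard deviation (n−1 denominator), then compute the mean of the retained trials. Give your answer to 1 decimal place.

n = 13, ΣRT = 9486, M = 729.692
Σ(x−M)² = 1551728.77; s = √(1551728.77/12) = 359.598
Cutoffs: 729.692 ± 2·359.598 → [10.5, 1448.9]
Outside: 1895 → excluded.
Retained (n=12): Σ = 7591, mean = 7591/12 = 632.583

632.6 ms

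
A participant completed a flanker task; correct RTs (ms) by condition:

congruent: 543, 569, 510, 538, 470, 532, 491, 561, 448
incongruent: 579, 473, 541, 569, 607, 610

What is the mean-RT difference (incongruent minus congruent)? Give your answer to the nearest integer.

45 ms

M(congruent) = 4662/9 = 518.000
M(incongruent) = 3379/6 = 563.167
Difference = 563.167 − 518.000 = 45.167 ms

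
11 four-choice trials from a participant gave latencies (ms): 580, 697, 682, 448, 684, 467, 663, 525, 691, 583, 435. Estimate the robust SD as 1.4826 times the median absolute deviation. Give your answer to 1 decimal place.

Sorted: 435, 448, 467, 525, 580, 583, 663, 682, 684, 691, 697 → median = 583
|x − 583| sorted: 0, 3, 58, 80, 99, 101, 108, 114, 116, 135, 148 → MAD = 101
Robust SD ≈ 1.4826 × 101 = 149.743

149.7 ms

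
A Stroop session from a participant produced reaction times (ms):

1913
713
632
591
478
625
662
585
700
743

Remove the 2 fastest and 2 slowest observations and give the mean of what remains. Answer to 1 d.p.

653.8 ms

Sorted: 478, 585, 591, 625, 632, 662, 700, 713, 743, 1913
Drop lowest 2 (478, 585) and highest 2 (743, 1913)
Remaining (n=6): Σ = 3923, mean = 3923/6 = 653.833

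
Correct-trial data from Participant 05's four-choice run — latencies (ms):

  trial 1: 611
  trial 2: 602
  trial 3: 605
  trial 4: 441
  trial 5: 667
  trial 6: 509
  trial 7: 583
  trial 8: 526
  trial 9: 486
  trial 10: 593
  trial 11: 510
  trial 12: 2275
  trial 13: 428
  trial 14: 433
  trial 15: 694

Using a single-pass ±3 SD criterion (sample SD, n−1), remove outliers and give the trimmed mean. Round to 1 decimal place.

n = 15, ΣRT = 9963, M = 664.200
Σ(x−M)² = 2875220.40; s = √(2875220.40/14) = 453.181
Cutoffs: 664.200 ± 3·453.181 → [-695.3, 2023.7]
Outside: 2275 → excluded.
Retained (n=14): Σ = 7688, mean = 7688/14 = 549.143

549.1 ms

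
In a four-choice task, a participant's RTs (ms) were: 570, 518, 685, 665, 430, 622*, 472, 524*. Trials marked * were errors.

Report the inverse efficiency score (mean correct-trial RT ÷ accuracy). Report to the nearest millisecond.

742 ms

Correct trials (n=6): 570, 518, 685, 665, 430, 472
Mean correct RT = 3340/6 = 556.6667 ms
Proportion correct = 6/8
IES = 556.6667 / (6/8) = 742.222 ms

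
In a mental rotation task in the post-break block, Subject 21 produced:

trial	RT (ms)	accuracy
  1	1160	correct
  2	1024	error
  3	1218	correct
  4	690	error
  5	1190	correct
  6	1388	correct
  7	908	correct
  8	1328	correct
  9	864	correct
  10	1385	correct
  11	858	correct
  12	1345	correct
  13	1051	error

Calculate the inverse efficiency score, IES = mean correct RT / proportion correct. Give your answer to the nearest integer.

Correct trials (n=10): 1160, 1218, 1190, 1388, 908, 1328, 864, 1385, 858, 1345
Mean correct RT = 11644/10 = 1164.4000 ms
Proportion correct = 10/13
IES = 1164.4000 / (10/13) = 1513.720 ms

1514 ms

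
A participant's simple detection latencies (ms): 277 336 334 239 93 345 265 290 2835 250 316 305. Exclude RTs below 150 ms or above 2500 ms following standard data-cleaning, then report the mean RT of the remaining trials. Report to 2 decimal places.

Excluded: 93, 2835
Retained (n=10): Σ = 2957
Mean = 2957/10 = 295.7000

295.70 ms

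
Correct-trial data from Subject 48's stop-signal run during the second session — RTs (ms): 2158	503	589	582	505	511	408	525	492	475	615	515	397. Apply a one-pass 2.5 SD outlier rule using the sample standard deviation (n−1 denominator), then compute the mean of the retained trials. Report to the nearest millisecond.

510 ms

n = 13, ΣRT = 8275, M = 636.538
Σ(x−M)² = 2555245.23; s = √(2555245.23/12) = 461.451
Cutoffs: 636.538 ± 2.5·461.451 → [-517.1, 1790.2]
Outside: 2158 → excluded.
Retained (n=12): Σ = 6117, mean = 6117/12 = 509.750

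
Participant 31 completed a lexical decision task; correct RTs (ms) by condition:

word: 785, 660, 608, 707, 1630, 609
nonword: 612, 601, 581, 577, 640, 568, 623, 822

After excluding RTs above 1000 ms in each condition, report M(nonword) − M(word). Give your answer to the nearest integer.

word: exclude 1630
M(word) = 3369/5 = 673.800
M(nonword) = 5024/8 = 628.000
Difference = 628.000 − 673.800 = -45.800 ms

-46 ms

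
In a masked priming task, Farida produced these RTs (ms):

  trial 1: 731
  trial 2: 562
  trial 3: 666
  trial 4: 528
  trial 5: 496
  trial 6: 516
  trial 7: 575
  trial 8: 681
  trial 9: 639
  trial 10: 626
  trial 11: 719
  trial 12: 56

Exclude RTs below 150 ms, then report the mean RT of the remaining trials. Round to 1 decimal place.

Excluded: 56
Retained (n=11): Σ = 6739
Mean = 6739/11 = 612.6364

612.6 ms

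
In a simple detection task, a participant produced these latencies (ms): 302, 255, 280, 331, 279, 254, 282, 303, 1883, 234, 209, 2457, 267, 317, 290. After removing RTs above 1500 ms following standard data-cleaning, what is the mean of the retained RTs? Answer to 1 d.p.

Excluded: 1883, 2457
Retained (n=13): Σ = 3603
Mean = 3603/13 = 277.1538

277.2 ms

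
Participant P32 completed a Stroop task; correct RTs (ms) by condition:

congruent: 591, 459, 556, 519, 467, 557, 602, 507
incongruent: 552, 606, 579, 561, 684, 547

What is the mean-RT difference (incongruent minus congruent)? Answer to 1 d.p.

55.9 ms

M(congruent) = 4258/8 = 532.250
M(incongruent) = 3529/6 = 588.167
Difference = 588.167 − 532.250 = 55.917 ms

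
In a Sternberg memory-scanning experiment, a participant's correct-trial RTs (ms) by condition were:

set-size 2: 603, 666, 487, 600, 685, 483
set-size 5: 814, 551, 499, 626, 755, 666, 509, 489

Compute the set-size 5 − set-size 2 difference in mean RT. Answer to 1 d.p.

26.3 ms

M(set-size 2) = 3524/6 = 587.333
M(set-size 5) = 4909/8 = 613.625
Difference = 613.625 − 587.333 = 26.292 ms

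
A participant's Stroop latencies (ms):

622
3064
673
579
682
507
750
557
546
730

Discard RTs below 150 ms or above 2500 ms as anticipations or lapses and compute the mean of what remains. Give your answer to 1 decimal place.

627.3 ms

Excluded: 3064
Retained (n=9): Σ = 5646
Mean = 5646/9 = 627.3333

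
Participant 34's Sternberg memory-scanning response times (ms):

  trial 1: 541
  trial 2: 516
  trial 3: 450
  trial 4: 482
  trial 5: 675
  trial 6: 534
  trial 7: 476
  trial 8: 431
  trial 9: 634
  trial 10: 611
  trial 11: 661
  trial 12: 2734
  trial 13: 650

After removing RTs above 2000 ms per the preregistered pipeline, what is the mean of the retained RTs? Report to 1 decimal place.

555.1 ms

Excluded: 2734
Retained (n=12): Σ = 6661
Mean = 6661/12 = 555.0833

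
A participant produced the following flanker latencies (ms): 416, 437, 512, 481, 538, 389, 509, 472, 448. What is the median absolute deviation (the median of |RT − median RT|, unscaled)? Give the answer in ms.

Sorted: 389, 416, 437, 448, 472, 481, 509, 512, 538 → median = 472
|x − 472|: 56, 35, 40, 9, 66, 83, 37, 0, 24
Sorted deviations: 0, 9, 24, 35, 37, 40, 56, 66, 83 → MAD = 37

37 ms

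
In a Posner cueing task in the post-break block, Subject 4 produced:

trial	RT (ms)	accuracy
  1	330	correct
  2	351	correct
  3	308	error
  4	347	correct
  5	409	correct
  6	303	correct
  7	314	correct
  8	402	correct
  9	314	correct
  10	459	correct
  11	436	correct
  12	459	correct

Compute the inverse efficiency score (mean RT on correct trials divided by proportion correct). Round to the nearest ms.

409 ms

Correct trials (n=11): 330, 351, 347, 409, 303, 314, 402, 314, 459, 436, 459
Mean correct RT = 4124/11 = 374.9091 ms
Proportion correct = 11/12
IES = 374.9091 / (11/12) = 408.992 ms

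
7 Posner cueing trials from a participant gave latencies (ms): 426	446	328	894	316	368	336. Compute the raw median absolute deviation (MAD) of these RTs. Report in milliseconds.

52 ms

Sorted: 316, 328, 336, 368, 426, 446, 894 → median = 368
|x − 368|: 58, 78, 40, 526, 52, 0, 32
Sorted deviations: 0, 32, 40, 52, 58, 78, 526 → MAD = 52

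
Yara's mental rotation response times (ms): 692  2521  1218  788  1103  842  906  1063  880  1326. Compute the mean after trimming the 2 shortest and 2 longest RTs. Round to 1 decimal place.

Sorted: 692, 788, 842, 880, 906, 1063, 1103, 1218, 1326, 2521
Drop lowest 2 (692, 788) and highest 2 (1326, 2521)
Remaining (n=6): Σ = 6012, mean = 6012/6 = 1002.000

1002.0 ms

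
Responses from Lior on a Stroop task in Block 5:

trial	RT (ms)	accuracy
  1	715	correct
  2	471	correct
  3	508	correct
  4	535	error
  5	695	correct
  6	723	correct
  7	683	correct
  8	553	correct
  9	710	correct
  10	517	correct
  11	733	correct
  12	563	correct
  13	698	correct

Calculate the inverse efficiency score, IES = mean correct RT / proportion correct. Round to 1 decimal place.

683.3 ms

Correct trials (n=12): 715, 471, 508, 695, 723, 683, 553, 710, 517, 733, 563, 698
Mean correct RT = 7569/12 = 630.7500 ms
Proportion correct = 12/13
IES = 630.7500 / (12/13) = 683.312 ms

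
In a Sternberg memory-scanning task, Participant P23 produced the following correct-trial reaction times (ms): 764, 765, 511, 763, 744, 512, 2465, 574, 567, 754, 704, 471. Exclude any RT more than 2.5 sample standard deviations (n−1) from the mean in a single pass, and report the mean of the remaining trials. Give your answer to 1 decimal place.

648.1 ms

n = 12, ΣRT = 9594, M = 799.500
Σ(x−M)² = 3170651.00; s = √(3170651.00/11) = 536.881
Cutoffs: 799.500 ± 2.5·536.881 → [-542.7, 2141.7]
Outside: 2465 → excluded.
Retained (n=11): Σ = 7129, mean = 7129/11 = 648.091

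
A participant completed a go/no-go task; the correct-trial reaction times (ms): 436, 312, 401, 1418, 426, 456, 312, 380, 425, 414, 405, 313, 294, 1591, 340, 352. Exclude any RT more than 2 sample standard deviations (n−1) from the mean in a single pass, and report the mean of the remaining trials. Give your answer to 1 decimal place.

n = 16, ΣRT = 8275, M = 517.188
Σ(x−M)² = 2281630.44; s = √(2281630.44/15) = 390.011
Cutoffs: 517.188 ± 2·390.011 → [-262.8, 1297.2]
Outside: 1418, 1591 → excluded.
Retained (n=14): Σ = 5266, mean = 5266/14 = 376.143

376.1 ms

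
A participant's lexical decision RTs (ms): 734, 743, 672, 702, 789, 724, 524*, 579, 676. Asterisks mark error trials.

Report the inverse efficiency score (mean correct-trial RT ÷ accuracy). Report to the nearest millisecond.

Correct trials (n=8): 734, 743, 672, 702, 789, 724, 579, 676
Mean correct RT = 5619/8 = 702.3750 ms
Proportion correct = 8/9
IES = 702.3750 / (8/9) = 790.172 ms

790 ms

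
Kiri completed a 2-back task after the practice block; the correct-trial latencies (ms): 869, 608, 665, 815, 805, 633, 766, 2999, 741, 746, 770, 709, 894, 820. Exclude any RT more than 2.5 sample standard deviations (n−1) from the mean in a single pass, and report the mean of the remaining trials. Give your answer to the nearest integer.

n = 14, ΣRT = 12840, M = 917.143
Σ(x−M)² = 4757445.71; s = √(4757445.71/13) = 604.944
Cutoffs: 917.143 ± 2.5·604.944 → [-595.2, 2429.5]
Outside: 2999 → excluded.
Retained (n=13): Σ = 9841, mean = 9841/13 = 757.000

757 ms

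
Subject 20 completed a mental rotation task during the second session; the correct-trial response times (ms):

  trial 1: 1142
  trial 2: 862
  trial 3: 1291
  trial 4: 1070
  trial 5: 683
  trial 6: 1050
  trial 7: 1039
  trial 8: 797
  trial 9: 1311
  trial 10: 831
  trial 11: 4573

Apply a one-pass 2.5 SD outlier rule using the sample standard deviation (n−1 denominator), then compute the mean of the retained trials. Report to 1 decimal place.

n = 11, ΣRT = 14649, M = 1331.727
Σ(x−M)² = 11955646.18; s = √(11955646.18/10) = 1093.419
Cutoffs: 1331.727 ± 2.5·1093.419 → [-1401.8, 4065.3]
Outside: 4573 → excluded.
Retained (n=10): Σ = 10076, mean = 10076/10 = 1007.600

1007.6 ms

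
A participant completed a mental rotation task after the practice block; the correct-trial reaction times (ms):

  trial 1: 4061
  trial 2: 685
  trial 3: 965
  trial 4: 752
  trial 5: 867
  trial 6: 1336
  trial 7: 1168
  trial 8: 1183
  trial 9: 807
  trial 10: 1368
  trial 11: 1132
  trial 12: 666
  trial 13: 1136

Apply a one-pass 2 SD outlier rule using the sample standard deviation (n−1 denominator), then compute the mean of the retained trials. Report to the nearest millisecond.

1005 ms

n = 13, ΣRT = 16126, M = 1240.462
Σ(x−M)² = 9292439.23; s = √(9292439.23/12) = 879.983
Cutoffs: 1240.462 ± 2·879.983 → [-519.5, 3000.4]
Outside: 4061 → excluded.
Retained (n=12): Σ = 12065, mean = 12065/12 = 1005.417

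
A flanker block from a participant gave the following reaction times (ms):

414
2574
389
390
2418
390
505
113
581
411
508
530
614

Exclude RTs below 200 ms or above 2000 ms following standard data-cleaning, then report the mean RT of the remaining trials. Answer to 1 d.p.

Excluded: 113, 2418, 2574
Retained (n=10): Σ = 4732
Mean = 4732/10 = 473.2000

473.2 ms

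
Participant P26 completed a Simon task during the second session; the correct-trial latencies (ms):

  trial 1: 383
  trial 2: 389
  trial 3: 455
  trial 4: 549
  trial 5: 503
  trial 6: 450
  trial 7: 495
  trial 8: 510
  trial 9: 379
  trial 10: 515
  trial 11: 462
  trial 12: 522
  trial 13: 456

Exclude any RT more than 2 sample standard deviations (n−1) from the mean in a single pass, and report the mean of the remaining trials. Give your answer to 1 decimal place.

466.8 ms

n = 13, ΣRT = 6068, M = 466.769
Σ(x−M)² = 37444.31; s = √(37444.31/12) = 55.860
Cutoffs: 466.769 ± 2·55.860 → [355.0, 578.5]
No RTs fall outside the cutoffs; all 13 retained. Mean = 6068/13 = 466.769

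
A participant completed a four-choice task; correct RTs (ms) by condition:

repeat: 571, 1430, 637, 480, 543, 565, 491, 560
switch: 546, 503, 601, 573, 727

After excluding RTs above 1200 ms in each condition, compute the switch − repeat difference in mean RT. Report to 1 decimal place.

40.4 ms

repeat: exclude 1430
M(repeat) = 3847/7 = 549.571
M(switch) = 2950/5 = 590.000
Difference = 590.000 − 549.571 = 40.429 ms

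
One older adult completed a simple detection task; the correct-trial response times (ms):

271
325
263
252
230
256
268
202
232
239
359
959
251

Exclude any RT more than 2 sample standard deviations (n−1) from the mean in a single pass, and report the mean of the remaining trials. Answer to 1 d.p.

n = 13, ΣRT = 4107, M = 315.923
Σ(x−M)² = 467814.92; s = √(467814.92/12) = 197.445
Cutoffs: 315.923 ± 2·197.445 → [-79.0, 710.8]
Outside: 959 → excluded.
Retained (n=12): Σ = 3148, mean = 3148/12 = 262.333

262.3 ms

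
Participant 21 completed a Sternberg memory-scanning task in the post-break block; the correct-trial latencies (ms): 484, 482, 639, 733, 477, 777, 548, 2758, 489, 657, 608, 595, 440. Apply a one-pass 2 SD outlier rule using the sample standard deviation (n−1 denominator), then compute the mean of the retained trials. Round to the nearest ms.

577 ms

n = 13, ΣRT = 9687, M = 745.154
Σ(x−M)² = 4520069.69; s = √(4520069.69/12) = 613.736
Cutoffs: 745.154 ± 2·613.736 → [-482.3, 1972.6]
Outside: 2758 → excluded.
Retained (n=12): Σ = 6929, mean = 6929/12 = 577.417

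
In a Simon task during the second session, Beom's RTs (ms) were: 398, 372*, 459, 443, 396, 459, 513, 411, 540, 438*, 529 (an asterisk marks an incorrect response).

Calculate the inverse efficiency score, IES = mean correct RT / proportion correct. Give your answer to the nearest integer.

563 ms

Correct trials (n=9): 398, 459, 443, 396, 459, 513, 411, 540, 529
Mean correct RT = 4148/9 = 460.8889 ms
Proportion correct = 9/11
IES = 460.8889 / (9/11) = 563.309 ms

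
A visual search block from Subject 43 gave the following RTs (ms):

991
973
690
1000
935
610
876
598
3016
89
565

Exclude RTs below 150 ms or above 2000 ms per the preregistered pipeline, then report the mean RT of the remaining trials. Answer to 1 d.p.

Excluded: 89, 3016
Retained (n=9): Σ = 7238
Mean = 7238/9 = 804.2222

804.2 ms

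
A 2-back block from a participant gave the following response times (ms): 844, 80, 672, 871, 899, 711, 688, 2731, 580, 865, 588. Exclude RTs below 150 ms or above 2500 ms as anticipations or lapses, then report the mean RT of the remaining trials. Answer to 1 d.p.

746.4 ms

Excluded: 80, 2731
Retained (n=9): Σ = 6718
Mean = 6718/9 = 746.4444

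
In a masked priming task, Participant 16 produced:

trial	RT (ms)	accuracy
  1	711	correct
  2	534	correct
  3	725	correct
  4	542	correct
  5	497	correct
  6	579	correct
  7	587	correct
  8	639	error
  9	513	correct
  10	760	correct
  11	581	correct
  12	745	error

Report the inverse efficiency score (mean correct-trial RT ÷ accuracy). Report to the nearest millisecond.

723 ms

Correct trials (n=10): 711, 534, 725, 542, 497, 579, 587, 513, 760, 581
Mean correct RT = 6029/10 = 602.9000 ms
Proportion correct = 10/12
IES = 602.9000 / (10/12) = 723.480 ms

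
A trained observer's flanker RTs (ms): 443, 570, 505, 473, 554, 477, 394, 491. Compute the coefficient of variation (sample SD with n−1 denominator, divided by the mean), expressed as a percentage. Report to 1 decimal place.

n = 8, Σ = 3907, M = 488.3750
Σ(x−M)² = 22583.875; s = √(22583.875/7) = 56.8002
CV = 56.8002 / 488.3750 = 0.11630 = 11.630%

11.6%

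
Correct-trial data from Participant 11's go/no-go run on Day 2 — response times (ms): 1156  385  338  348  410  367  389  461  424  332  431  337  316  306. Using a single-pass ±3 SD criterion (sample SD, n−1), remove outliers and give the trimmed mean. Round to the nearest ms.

n = 14, ΣRT = 6000, M = 428.571
Σ(x−M)² = 597933.43; s = √(597933.43/13) = 214.464
Cutoffs: 428.571 ± 3·214.464 → [-214.8, 1072.0]
Outside: 1156 → excluded.
Retained (n=13): Σ = 4844, mean = 4844/13 = 372.615

373 ms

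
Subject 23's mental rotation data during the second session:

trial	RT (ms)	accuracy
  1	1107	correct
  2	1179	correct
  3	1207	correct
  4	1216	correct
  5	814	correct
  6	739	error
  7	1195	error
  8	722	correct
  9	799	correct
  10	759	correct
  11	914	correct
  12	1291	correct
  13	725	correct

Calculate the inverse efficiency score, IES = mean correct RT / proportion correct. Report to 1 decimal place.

Correct trials (n=11): 1107, 1179, 1207, 1216, 814, 722, 799, 759, 914, 1291, 725
Mean correct RT = 10733/11 = 975.7273 ms
Proportion correct = 11/13
IES = 975.7273 / (11/13) = 1153.132 ms

1153.1 ms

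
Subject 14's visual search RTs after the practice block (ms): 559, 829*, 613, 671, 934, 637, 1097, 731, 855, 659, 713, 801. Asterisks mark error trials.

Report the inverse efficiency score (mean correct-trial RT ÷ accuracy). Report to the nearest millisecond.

Correct trials (n=11): 559, 613, 671, 934, 637, 1097, 731, 855, 659, 713, 801
Mean correct RT = 8270/11 = 751.8182 ms
Proportion correct = 11/12
IES = 751.8182 / (11/12) = 820.165 ms

820 ms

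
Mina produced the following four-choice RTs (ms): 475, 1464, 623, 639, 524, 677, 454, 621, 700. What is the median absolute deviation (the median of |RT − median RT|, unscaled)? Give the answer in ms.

Sorted: 454, 475, 524, 621, 623, 639, 677, 700, 1464 → median = 623
|x − 623|: 148, 841, 0, 16, 99, 54, 169, 2, 77
Sorted deviations: 0, 2, 16, 54, 77, 99, 148, 169, 841 → MAD = 77

77 ms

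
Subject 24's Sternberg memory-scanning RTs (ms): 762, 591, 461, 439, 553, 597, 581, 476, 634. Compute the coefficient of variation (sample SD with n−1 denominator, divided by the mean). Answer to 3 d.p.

n = 9, Σ = 5094, M = 566.0000
Σ(x−M)² = 80274.000; s = √(80274.000/8) = 100.1711
CV = 100.1711 / 566.0000 = 0.17698

0.177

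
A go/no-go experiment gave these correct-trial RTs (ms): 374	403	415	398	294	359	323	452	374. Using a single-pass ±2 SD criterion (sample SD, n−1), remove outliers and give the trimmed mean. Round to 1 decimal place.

376.9 ms

n = 9, ΣRT = 3392, M = 376.889
Σ(x−M)² = 18332.89; s = √(18332.89/8) = 47.871
Cutoffs: 376.889 ± 2·47.871 → [281.1, 472.6]
No RTs fall outside the cutoffs; all 9 retained. Mean = 3392/9 = 376.889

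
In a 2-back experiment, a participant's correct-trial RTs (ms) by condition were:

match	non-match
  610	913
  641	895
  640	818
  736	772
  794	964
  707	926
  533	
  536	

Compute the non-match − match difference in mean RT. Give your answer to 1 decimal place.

M(match) = 5197/8 = 649.625
M(non-match) = 5288/6 = 881.333
Difference = 881.333 − 649.625 = 231.708 ms

231.7 ms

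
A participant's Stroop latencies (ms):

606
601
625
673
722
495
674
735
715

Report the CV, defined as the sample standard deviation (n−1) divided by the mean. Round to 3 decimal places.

0.118

n = 9, Σ = 5846, M = 649.5556
Σ(x−M)² = 46724.222; s = √(46724.222/8) = 76.4233
CV = 76.4233 / 649.5556 = 0.11765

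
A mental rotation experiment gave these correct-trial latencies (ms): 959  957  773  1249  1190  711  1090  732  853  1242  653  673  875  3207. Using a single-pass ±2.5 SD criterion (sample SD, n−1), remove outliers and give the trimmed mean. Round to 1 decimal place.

919.8 ms

n = 14, ΣRT = 15164, M = 1083.143
Σ(x−M)² = 5413811.71; s = √(5413811.71/13) = 645.327
Cutoffs: 1083.143 ± 2.5·645.327 → [-530.2, 2696.5]
Outside: 3207 → excluded.
Retained (n=13): Σ = 11957, mean = 11957/13 = 919.769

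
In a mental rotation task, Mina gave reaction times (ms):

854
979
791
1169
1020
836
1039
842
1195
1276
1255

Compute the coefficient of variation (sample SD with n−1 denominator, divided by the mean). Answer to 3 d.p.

0.175

n = 11, Σ = 11256, M = 1023.2727
Σ(x−M)² = 321048.182; s = √(321048.182/10) = 179.1782
CV = 179.1782 / 1023.2727 = 0.17510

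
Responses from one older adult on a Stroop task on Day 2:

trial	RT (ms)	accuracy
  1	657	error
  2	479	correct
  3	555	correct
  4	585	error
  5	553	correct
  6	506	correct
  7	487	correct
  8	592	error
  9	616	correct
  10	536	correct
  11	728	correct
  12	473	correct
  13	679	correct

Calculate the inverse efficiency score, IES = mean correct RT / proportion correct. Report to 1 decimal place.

Correct trials (n=10): 479, 555, 553, 506, 487, 616, 536, 728, 473, 679
Mean correct RT = 5612/10 = 561.2000 ms
Proportion correct = 10/13
IES = 561.2000 / (10/13) = 729.560 ms

729.6 ms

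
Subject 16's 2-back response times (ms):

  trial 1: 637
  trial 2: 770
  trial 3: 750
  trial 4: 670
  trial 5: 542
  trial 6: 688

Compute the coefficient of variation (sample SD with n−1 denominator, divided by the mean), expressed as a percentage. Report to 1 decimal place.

12.2%

n = 6, Σ = 4057, M = 676.1667
Σ(x−M)² = 33968.833; s = √(33968.833/5) = 82.4243
CV = 82.4243 / 676.1667 = 0.12190 = 12.190%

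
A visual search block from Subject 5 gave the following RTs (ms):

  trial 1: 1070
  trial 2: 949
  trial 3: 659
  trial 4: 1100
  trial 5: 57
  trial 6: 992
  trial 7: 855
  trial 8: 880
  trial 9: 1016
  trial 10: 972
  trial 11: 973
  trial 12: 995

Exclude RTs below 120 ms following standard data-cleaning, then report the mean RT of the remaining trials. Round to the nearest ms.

Excluded: 57
Retained (n=11): Σ = 10461
Mean = 10461/11 = 951.0000

951 ms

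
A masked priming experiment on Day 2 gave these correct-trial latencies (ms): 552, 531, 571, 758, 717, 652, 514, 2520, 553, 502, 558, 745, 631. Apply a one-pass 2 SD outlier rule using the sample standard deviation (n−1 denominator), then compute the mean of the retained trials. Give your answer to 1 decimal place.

n = 13, ΣRT = 9804, M = 754.154
Σ(x−M)² = 3469697.69; s = √(3469697.69/12) = 537.719
Cutoffs: 754.154 ± 2·537.719 → [-321.3, 1829.6]
Outside: 2520 → excluded.
Retained (n=12): Σ = 7284, mean = 7284/12 = 607.000

607.0 ms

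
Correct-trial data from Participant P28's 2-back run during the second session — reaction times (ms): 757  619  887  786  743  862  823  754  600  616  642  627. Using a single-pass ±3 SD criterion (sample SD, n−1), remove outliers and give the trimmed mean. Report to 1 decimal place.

726.3 ms

n = 12, ΣRT = 8716, M = 726.333
Σ(x−M)² = 115740.67; s = √(115740.67/11) = 102.576
Cutoffs: 726.333 ± 3·102.576 → [418.6, 1034.1]
No RTs fall outside the cutoffs; all 12 retained. Mean = 8716/12 = 726.333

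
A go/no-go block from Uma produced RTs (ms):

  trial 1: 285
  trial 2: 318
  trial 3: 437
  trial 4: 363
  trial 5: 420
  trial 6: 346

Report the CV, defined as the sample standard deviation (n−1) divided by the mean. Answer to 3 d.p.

n = 6, Σ = 2169, M = 361.5000
Σ(x−M)² = 17109.500; s = √(17109.500/5) = 58.4970
CV = 58.4970 / 361.5000 = 0.16182

0.162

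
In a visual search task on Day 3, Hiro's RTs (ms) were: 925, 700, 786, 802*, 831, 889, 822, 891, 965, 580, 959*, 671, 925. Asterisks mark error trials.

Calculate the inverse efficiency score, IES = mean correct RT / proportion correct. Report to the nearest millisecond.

Correct trials (n=11): 925, 700, 786, 831, 889, 822, 891, 965, 580, 671, 925
Mean correct RT = 8985/11 = 816.8182 ms
Proportion correct = 11/13
IES = 816.8182 / (11/13) = 965.331 ms

965 ms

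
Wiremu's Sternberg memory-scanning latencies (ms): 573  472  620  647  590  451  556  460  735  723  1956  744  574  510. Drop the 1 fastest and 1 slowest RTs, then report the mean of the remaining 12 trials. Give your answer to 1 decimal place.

600.3 ms

Sorted: 451, 460, 472, 510, 556, 573, 574, 590, 620, 647, 723, 735, 744, 1956
Drop lowest 1 (451) and highest 1 (1956)
Remaining (n=12): Σ = 7204, mean = 7204/12 = 600.333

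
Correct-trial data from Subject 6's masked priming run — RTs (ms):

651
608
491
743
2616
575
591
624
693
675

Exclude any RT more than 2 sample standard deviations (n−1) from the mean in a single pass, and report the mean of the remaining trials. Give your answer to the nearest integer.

628 ms

n = 10, ΣRT = 8267, M = 826.700
Σ(x−M)² = 3600878.10; s = √(3600878.10/9) = 632.533
Cutoffs: 826.700 ± 2·632.533 → [-438.4, 2091.8]
Outside: 2616 → excluded.
Retained (n=9): Σ = 5651, mean = 5651/9 = 627.889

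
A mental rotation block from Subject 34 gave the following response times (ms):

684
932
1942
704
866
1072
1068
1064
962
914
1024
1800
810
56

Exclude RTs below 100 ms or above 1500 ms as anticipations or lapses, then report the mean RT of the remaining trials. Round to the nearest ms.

918 ms

Excluded: 56, 1800, 1942
Retained (n=11): Σ = 10100
Mean = 10100/11 = 918.1818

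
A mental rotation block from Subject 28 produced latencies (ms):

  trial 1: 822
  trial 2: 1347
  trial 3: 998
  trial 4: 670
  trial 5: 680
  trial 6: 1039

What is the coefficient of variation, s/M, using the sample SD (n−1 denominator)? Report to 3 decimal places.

n = 6, Σ = 5556, M = 926.0000
Σ(x−M)² = 332062.000; s = √(332062.000/5) = 257.7060
CV = 257.7060 / 926.0000 = 0.27830

0.278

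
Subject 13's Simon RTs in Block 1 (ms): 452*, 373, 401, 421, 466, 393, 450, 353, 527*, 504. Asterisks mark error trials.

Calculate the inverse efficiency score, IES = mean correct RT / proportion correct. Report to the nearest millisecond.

Correct trials (n=8): 373, 401, 421, 466, 393, 450, 353, 504
Mean correct RT = 3361/8 = 420.1250 ms
Proportion correct = 8/10
IES = 420.1250 / (8/10) = 525.156 ms

525 ms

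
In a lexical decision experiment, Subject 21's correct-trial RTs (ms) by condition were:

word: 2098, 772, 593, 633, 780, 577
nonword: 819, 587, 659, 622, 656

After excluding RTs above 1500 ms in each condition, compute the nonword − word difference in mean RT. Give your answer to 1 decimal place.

word: exclude 2098
M(word) = 3355/5 = 671.000
M(nonword) = 3343/5 = 668.600
Difference = 668.600 − 671.000 = -2.400 ms

-2.4 ms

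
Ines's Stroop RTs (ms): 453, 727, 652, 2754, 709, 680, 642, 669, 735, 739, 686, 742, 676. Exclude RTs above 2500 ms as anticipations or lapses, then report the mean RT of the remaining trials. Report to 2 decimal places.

Excluded: 2754
Retained (n=12): Σ = 8110
Mean = 8110/12 = 675.8333

675.83 ms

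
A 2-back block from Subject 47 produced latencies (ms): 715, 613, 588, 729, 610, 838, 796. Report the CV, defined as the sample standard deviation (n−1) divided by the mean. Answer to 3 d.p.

0.140

n = 7, Σ = 4889, M = 698.4286
Σ(x−M)² = 57521.714; s = √(57521.714/6) = 97.9130
CV = 97.9130 / 698.4286 = 0.14019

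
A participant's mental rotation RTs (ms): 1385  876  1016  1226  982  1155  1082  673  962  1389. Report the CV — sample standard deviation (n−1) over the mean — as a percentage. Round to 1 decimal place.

n = 10, Σ = 10746, M = 1074.6000
Σ(x−M)² = 450048.400; s = √(450048.400/9) = 223.6188
CV = 223.6188 / 1074.6000 = 0.20809 = 20.809%

20.8%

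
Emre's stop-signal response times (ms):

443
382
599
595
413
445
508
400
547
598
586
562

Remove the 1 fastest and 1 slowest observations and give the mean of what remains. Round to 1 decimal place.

Sorted: 382, 400, 413, 443, 445, 508, 547, 562, 586, 595, 598, 599
Drop lowest 1 (382) and highest 1 (599)
Remaining (n=10): Σ = 5097, mean = 5097/10 = 509.700

509.7 ms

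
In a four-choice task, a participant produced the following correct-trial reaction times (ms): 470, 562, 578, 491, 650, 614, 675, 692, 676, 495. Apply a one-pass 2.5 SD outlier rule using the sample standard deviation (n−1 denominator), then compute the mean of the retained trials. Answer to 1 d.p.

590.3 ms

n = 10, ΣRT = 5903, M = 590.300
Σ(x−M)² = 63354.10; s = √(63354.10/9) = 83.901
Cutoffs: 590.300 ± 2.5·83.901 → [380.5, 800.1]
No RTs fall outside the cutoffs; all 10 retained. Mean = 5903/10 = 590.300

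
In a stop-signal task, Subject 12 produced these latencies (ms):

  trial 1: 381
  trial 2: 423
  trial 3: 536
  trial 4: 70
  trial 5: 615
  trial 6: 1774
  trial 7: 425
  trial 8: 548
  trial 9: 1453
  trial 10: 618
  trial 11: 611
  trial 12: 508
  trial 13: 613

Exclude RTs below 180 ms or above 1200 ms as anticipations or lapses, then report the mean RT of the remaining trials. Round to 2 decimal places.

Excluded: 70, 1453, 1774
Retained (n=10): Σ = 5278
Mean = 5278/10 = 527.8000

527.80 ms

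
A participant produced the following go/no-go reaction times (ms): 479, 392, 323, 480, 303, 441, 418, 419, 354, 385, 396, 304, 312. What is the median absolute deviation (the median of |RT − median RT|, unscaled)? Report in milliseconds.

Sorted: 303, 304, 312, 323, 354, 385, 392, 396, 418, 419, 441, 479, 480 → median = 392
|x − 392|: 87, 0, 69, 88, 89, 49, 26, 27, 38, 7, 4, 88, 80
Sorted deviations: 0, 4, 7, 26, 27, 38, 49, 69, 80, 87, 88, 88, 89 → MAD = 49

49 ms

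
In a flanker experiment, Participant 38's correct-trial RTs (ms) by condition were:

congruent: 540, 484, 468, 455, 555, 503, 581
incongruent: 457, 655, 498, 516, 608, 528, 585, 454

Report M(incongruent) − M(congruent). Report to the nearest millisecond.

25 ms

M(congruent) = 3586/7 = 512.286
M(incongruent) = 4301/8 = 537.625
Difference = 537.625 − 512.286 = 25.339 ms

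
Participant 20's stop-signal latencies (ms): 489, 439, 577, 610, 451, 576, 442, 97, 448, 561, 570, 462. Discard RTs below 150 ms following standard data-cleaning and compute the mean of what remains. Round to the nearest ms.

511 ms

Excluded: 97
Retained (n=11): Σ = 5625
Mean = 5625/11 = 511.3636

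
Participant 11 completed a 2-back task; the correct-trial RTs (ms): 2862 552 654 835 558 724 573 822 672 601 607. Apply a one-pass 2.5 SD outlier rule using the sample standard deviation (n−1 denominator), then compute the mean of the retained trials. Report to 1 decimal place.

659.8 ms

n = 11, ΣRT = 9460, M = 860.000
Σ(x−M)² = 4505876.00; s = √(4505876.00/10) = 671.258
Cutoffs: 860.000 ± 2.5·671.258 → [-818.1, 2538.1]
Outside: 2862 → excluded.
Retained (n=10): Σ = 6598, mean = 6598/10 = 659.800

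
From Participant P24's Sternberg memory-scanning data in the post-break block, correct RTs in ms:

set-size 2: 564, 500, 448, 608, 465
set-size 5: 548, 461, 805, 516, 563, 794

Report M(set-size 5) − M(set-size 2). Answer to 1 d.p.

M(set-size 2) = 2585/5 = 517.000
M(set-size 5) = 3687/6 = 614.500
Difference = 614.500 − 517.000 = 97.500 ms

97.5 ms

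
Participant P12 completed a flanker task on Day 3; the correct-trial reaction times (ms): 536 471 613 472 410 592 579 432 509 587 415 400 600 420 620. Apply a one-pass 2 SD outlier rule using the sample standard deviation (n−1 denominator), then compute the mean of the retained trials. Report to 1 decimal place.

n = 15, ΣRT = 7656, M = 510.400
Σ(x−M)² = 97171.60; s = √(97171.60/14) = 83.312
Cutoffs: 510.400 ± 2·83.312 → [343.8, 677.0]
No RTs fall outside the cutoffs; all 15 retained. Mean = 7656/15 = 510.400

510.4 ms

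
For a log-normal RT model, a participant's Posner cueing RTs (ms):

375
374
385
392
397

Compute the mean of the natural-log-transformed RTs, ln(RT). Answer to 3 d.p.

5.952

ln(RT): 5.9269, 5.9243, 5.9532, 5.9713, 5.9839
Σ ln(RT) = 29.7596
Mean = 29.7596/5 = 5.95192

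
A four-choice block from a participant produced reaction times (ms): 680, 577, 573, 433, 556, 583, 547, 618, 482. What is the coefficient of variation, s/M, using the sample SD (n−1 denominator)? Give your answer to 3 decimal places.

0.128

n = 9, Σ = 5049, M = 561.0000
Σ(x−M)² = 41140.000; s = √(41140.000/8) = 71.7112
CV = 71.7112 / 561.0000 = 0.12783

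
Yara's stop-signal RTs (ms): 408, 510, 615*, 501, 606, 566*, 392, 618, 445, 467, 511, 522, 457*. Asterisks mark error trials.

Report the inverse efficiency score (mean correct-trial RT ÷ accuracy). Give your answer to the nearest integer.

Correct trials (n=10): 408, 510, 501, 606, 392, 618, 445, 467, 511, 522
Mean correct RT = 4980/10 = 498.0000 ms
Proportion correct = 10/13
IES = 498.0000 / (10/13) = 647.400 ms

647 ms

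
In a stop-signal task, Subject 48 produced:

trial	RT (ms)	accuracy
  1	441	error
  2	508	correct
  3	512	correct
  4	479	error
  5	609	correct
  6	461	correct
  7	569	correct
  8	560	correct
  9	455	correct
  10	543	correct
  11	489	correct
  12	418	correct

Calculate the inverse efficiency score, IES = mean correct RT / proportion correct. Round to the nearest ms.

Correct trials (n=10): 508, 512, 609, 461, 569, 560, 455, 543, 489, 418
Mean correct RT = 5124/10 = 512.4000 ms
Proportion correct = 10/12
IES = 512.4000 / (10/12) = 614.880 ms

615 ms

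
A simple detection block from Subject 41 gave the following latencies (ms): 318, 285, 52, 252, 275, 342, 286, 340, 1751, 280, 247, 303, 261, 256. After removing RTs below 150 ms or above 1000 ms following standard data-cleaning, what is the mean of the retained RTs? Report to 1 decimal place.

Excluded: 52, 1751
Retained (n=12): Σ = 3445
Mean = 3445/12 = 287.0833

287.1 ms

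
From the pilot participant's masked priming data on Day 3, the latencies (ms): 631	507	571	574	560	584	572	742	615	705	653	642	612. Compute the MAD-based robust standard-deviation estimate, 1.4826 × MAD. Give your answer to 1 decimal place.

59.3 ms

Sorted: 507, 560, 571, 572, 574, 584, 612, 615, 631, 642, 653, 705, 742 → median = 612
|x − 612| sorted: 0, 3, 19, 28, 30, 38, 40, 41, 41, 52, 93, 105, 130 → MAD = 40
Robust SD ≈ 1.4826 × 40 = 59.304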